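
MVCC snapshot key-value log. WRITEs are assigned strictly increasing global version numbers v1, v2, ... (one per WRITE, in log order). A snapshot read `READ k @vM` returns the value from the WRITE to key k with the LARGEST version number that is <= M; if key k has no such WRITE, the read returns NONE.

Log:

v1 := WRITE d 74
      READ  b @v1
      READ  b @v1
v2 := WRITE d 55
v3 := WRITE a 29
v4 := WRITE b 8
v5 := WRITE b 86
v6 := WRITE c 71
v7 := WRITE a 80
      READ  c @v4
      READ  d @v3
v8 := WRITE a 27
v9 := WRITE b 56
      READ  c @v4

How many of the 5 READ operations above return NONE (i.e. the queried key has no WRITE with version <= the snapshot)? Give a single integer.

v1: WRITE d=74  (d history now [(1, 74)])
READ b @v1: history=[] -> no version <= 1 -> NONE
READ b @v1: history=[] -> no version <= 1 -> NONE
v2: WRITE d=55  (d history now [(1, 74), (2, 55)])
v3: WRITE a=29  (a history now [(3, 29)])
v4: WRITE b=8  (b history now [(4, 8)])
v5: WRITE b=86  (b history now [(4, 8), (5, 86)])
v6: WRITE c=71  (c history now [(6, 71)])
v7: WRITE a=80  (a history now [(3, 29), (7, 80)])
READ c @v4: history=[(6, 71)] -> no version <= 4 -> NONE
READ d @v3: history=[(1, 74), (2, 55)] -> pick v2 -> 55
v8: WRITE a=27  (a history now [(3, 29), (7, 80), (8, 27)])
v9: WRITE b=56  (b history now [(4, 8), (5, 86), (9, 56)])
READ c @v4: history=[(6, 71)] -> no version <= 4 -> NONE
Read results in order: ['NONE', 'NONE', 'NONE', '55', 'NONE']
NONE count = 4

Answer: 4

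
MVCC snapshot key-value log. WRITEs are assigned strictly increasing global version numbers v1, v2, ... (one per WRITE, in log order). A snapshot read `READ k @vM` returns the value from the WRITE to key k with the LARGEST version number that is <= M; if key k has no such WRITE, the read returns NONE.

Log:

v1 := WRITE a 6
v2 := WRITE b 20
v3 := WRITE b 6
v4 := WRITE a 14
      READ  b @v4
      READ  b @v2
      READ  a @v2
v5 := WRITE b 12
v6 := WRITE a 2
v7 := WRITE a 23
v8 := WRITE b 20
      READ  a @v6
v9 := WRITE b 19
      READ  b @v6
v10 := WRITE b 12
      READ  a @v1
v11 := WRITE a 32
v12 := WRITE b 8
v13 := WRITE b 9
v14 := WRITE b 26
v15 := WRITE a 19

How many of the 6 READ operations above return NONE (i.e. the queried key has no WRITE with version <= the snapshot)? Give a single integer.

Answer: 0

Derivation:
v1: WRITE a=6  (a history now [(1, 6)])
v2: WRITE b=20  (b history now [(2, 20)])
v3: WRITE b=6  (b history now [(2, 20), (3, 6)])
v4: WRITE a=14  (a history now [(1, 6), (4, 14)])
READ b @v4: history=[(2, 20), (3, 6)] -> pick v3 -> 6
READ b @v2: history=[(2, 20), (3, 6)] -> pick v2 -> 20
READ a @v2: history=[(1, 6), (4, 14)] -> pick v1 -> 6
v5: WRITE b=12  (b history now [(2, 20), (3, 6), (5, 12)])
v6: WRITE a=2  (a history now [(1, 6), (4, 14), (6, 2)])
v7: WRITE a=23  (a history now [(1, 6), (4, 14), (6, 2), (7, 23)])
v8: WRITE b=20  (b history now [(2, 20), (3, 6), (5, 12), (8, 20)])
READ a @v6: history=[(1, 6), (4, 14), (6, 2), (7, 23)] -> pick v6 -> 2
v9: WRITE b=19  (b history now [(2, 20), (3, 6), (5, 12), (8, 20), (9, 19)])
READ b @v6: history=[(2, 20), (3, 6), (5, 12), (8, 20), (9, 19)] -> pick v5 -> 12
v10: WRITE b=12  (b history now [(2, 20), (3, 6), (5, 12), (8, 20), (9, 19), (10, 12)])
READ a @v1: history=[(1, 6), (4, 14), (6, 2), (7, 23)] -> pick v1 -> 6
v11: WRITE a=32  (a history now [(1, 6), (4, 14), (6, 2), (7, 23), (11, 32)])
v12: WRITE b=8  (b history now [(2, 20), (3, 6), (5, 12), (8, 20), (9, 19), (10, 12), (12, 8)])
v13: WRITE b=9  (b history now [(2, 20), (3, 6), (5, 12), (8, 20), (9, 19), (10, 12), (12, 8), (13, 9)])
v14: WRITE b=26  (b history now [(2, 20), (3, 6), (5, 12), (8, 20), (9, 19), (10, 12), (12, 8), (13, 9), (14, 26)])
v15: WRITE a=19  (a history now [(1, 6), (4, 14), (6, 2), (7, 23), (11, 32), (15, 19)])
Read results in order: ['6', '20', '6', '2', '12', '6']
NONE count = 0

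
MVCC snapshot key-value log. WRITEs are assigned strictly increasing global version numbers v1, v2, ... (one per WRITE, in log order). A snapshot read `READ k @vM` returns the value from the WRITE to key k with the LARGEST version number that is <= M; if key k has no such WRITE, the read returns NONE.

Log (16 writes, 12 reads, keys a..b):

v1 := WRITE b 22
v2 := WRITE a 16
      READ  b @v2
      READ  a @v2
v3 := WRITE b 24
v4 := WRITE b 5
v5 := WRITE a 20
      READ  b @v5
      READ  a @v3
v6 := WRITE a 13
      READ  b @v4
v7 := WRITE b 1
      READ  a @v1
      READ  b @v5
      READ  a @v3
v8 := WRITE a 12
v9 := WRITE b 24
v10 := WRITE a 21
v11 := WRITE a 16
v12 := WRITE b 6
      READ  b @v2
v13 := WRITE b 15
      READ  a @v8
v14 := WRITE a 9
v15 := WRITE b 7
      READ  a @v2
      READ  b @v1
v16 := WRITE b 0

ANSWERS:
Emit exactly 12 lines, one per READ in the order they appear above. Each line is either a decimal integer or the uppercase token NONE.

Answer: 22
16
5
16
5
NONE
5
16
22
12
16
22

Derivation:
v1: WRITE b=22  (b history now [(1, 22)])
v2: WRITE a=16  (a history now [(2, 16)])
READ b @v2: history=[(1, 22)] -> pick v1 -> 22
READ a @v2: history=[(2, 16)] -> pick v2 -> 16
v3: WRITE b=24  (b history now [(1, 22), (3, 24)])
v4: WRITE b=5  (b history now [(1, 22), (3, 24), (4, 5)])
v5: WRITE a=20  (a history now [(2, 16), (5, 20)])
READ b @v5: history=[(1, 22), (3, 24), (4, 5)] -> pick v4 -> 5
READ a @v3: history=[(2, 16), (5, 20)] -> pick v2 -> 16
v6: WRITE a=13  (a history now [(2, 16), (5, 20), (6, 13)])
READ b @v4: history=[(1, 22), (3, 24), (4, 5)] -> pick v4 -> 5
v7: WRITE b=1  (b history now [(1, 22), (3, 24), (4, 5), (7, 1)])
READ a @v1: history=[(2, 16), (5, 20), (6, 13)] -> no version <= 1 -> NONE
READ b @v5: history=[(1, 22), (3, 24), (4, 5), (7, 1)] -> pick v4 -> 5
READ a @v3: history=[(2, 16), (5, 20), (6, 13)] -> pick v2 -> 16
v8: WRITE a=12  (a history now [(2, 16), (5, 20), (6, 13), (8, 12)])
v9: WRITE b=24  (b history now [(1, 22), (3, 24), (4, 5), (7, 1), (9, 24)])
v10: WRITE a=21  (a history now [(2, 16), (5, 20), (6, 13), (8, 12), (10, 21)])
v11: WRITE a=16  (a history now [(2, 16), (5, 20), (6, 13), (8, 12), (10, 21), (11, 16)])
v12: WRITE b=6  (b history now [(1, 22), (3, 24), (4, 5), (7, 1), (9, 24), (12, 6)])
READ b @v2: history=[(1, 22), (3, 24), (4, 5), (7, 1), (9, 24), (12, 6)] -> pick v1 -> 22
v13: WRITE b=15  (b history now [(1, 22), (3, 24), (4, 5), (7, 1), (9, 24), (12, 6), (13, 15)])
READ a @v8: history=[(2, 16), (5, 20), (6, 13), (8, 12), (10, 21), (11, 16)] -> pick v8 -> 12
v14: WRITE a=9  (a history now [(2, 16), (5, 20), (6, 13), (8, 12), (10, 21), (11, 16), (14, 9)])
v15: WRITE b=7  (b history now [(1, 22), (3, 24), (4, 5), (7, 1), (9, 24), (12, 6), (13, 15), (15, 7)])
READ a @v2: history=[(2, 16), (5, 20), (6, 13), (8, 12), (10, 21), (11, 16), (14, 9)] -> pick v2 -> 16
READ b @v1: history=[(1, 22), (3, 24), (4, 5), (7, 1), (9, 24), (12, 6), (13, 15), (15, 7)] -> pick v1 -> 22
v16: WRITE b=0  (b history now [(1, 22), (3, 24), (4, 5), (7, 1), (9, 24), (12, 6), (13, 15), (15, 7), (16, 0)])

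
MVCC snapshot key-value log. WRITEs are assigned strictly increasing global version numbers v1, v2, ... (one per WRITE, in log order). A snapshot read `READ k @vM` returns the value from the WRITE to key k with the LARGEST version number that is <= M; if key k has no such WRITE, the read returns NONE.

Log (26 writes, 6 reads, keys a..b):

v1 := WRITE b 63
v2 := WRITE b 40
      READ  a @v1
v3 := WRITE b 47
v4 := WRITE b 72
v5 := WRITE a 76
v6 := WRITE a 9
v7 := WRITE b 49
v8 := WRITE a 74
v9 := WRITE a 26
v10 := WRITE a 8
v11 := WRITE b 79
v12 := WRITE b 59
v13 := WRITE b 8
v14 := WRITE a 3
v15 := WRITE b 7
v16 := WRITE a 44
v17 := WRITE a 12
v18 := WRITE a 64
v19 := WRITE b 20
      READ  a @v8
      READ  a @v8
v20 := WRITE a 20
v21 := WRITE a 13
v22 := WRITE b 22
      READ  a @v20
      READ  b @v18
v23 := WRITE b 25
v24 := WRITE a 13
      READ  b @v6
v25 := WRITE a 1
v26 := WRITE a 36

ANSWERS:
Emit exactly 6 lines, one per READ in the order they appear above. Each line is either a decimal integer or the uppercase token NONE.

v1: WRITE b=63  (b history now [(1, 63)])
v2: WRITE b=40  (b history now [(1, 63), (2, 40)])
READ a @v1: history=[] -> no version <= 1 -> NONE
v3: WRITE b=47  (b history now [(1, 63), (2, 40), (3, 47)])
v4: WRITE b=72  (b history now [(1, 63), (2, 40), (3, 47), (4, 72)])
v5: WRITE a=76  (a history now [(5, 76)])
v6: WRITE a=9  (a history now [(5, 76), (6, 9)])
v7: WRITE b=49  (b history now [(1, 63), (2, 40), (3, 47), (4, 72), (7, 49)])
v8: WRITE a=74  (a history now [(5, 76), (6, 9), (8, 74)])
v9: WRITE a=26  (a history now [(5, 76), (6, 9), (8, 74), (9, 26)])
v10: WRITE a=8  (a history now [(5, 76), (6, 9), (8, 74), (9, 26), (10, 8)])
v11: WRITE b=79  (b history now [(1, 63), (2, 40), (3, 47), (4, 72), (7, 49), (11, 79)])
v12: WRITE b=59  (b history now [(1, 63), (2, 40), (3, 47), (4, 72), (7, 49), (11, 79), (12, 59)])
v13: WRITE b=8  (b history now [(1, 63), (2, 40), (3, 47), (4, 72), (7, 49), (11, 79), (12, 59), (13, 8)])
v14: WRITE a=3  (a history now [(5, 76), (6, 9), (8, 74), (9, 26), (10, 8), (14, 3)])
v15: WRITE b=7  (b history now [(1, 63), (2, 40), (3, 47), (4, 72), (7, 49), (11, 79), (12, 59), (13, 8), (15, 7)])
v16: WRITE a=44  (a history now [(5, 76), (6, 9), (8, 74), (9, 26), (10, 8), (14, 3), (16, 44)])
v17: WRITE a=12  (a history now [(5, 76), (6, 9), (8, 74), (9, 26), (10, 8), (14, 3), (16, 44), (17, 12)])
v18: WRITE a=64  (a history now [(5, 76), (6, 9), (8, 74), (9, 26), (10, 8), (14, 3), (16, 44), (17, 12), (18, 64)])
v19: WRITE b=20  (b history now [(1, 63), (2, 40), (3, 47), (4, 72), (7, 49), (11, 79), (12, 59), (13, 8), (15, 7), (19, 20)])
READ a @v8: history=[(5, 76), (6, 9), (8, 74), (9, 26), (10, 8), (14, 3), (16, 44), (17, 12), (18, 64)] -> pick v8 -> 74
READ a @v8: history=[(5, 76), (6, 9), (8, 74), (9, 26), (10, 8), (14, 3), (16, 44), (17, 12), (18, 64)] -> pick v8 -> 74
v20: WRITE a=20  (a history now [(5, 76), (6, 9), (8, 74), (9, 26), (10, 8), (14, 3), (16, 44), (17, 12), (18, 64), (20, 20)])
v21: WRITE a=13  (a history now [(5, 76), (6, 9), (8, 74), (9, 26), (10, 8), (14, 3), (16, 44), (17, 12), (18, 64), (20, 20), (21, 13)])
v22: WRITE b=22  (b history now [(1, 63), (2, 40), (3, 47), (4, 72), (7, 49), (11, 79), (12, 59), (13, 8), (15, 7), (19, 20), (22, 22)])
READ a @v20: history=[(5, 76), (6, 9), (8, 74), (9, 26), (10, 8), (14, 3), (16, 44), (17, 12), (18, 64), (20, 20), (21, 13)] -> pick v20 -> 20
READ b @v18: history=[(1, 63), (2, 40), (3, 47), (4, 72), (7, 49), (11, 79), (12, 59), (13, 8), (15, 7), (19, 20), (22, 22)] -> pick v15 -> 7
v23: WRITE b=25  (b history now [(1, 63), (2, 40), (3, 47), (4, 72), (7, 49), (11, 79), (12, 59), (13, 8), (15, 7), (19, 20), (22, 22), (23, 25)])
v24: WRITE a=13  (a history now [(5, 76), (6, 9), (8, 74), (9, 26), (10, 8), (14, 3), (16, 44), (17, 12), (18, 64), (20, 20), (21, 13), (24, 13)])
READ b @v6: history=[(1, 63), (2, 40), (3, 47), (4, 72), (7, 49), (11, 79), (12, 59), (13, 8), (15, 7), (19, 20), (22, 22), (23, 25)] -> pick v4 -> 72
v25: WRITE a=1  (a history now [(5, 76), (6, 9), (8, 74), (9, 26), (10, 8), (14, 3), (16, 44), (17, 12), (18, 64), (20, 20), (21, 13), (24, 13), (25, 1)])
v26: WRITE a=36  (a history now [(5, 76), (6, 9), (8, 74), (9, 26), (10, 8), (14, 3), (16, 44), (17, 12), (18, 64), (20, 20), (21, 13), (24, 13), (25, 1), (26, 36)])

Answer: NONE
74
74
20
7
72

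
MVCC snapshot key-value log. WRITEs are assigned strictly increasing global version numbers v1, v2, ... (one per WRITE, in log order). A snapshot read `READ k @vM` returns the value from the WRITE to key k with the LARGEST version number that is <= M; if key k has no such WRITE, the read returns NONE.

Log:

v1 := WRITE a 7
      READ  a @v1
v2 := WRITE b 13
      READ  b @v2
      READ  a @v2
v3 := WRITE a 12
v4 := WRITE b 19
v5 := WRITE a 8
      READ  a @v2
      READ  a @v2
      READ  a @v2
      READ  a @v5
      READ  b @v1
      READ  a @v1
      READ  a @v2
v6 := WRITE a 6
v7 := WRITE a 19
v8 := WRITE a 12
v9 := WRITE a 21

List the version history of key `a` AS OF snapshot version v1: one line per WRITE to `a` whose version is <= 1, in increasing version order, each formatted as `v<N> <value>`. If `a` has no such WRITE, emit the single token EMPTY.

Answer: v1 7

Derivation:
Scan writes for key=a with version <= 1:
  v1 WRITE a 7 -> keep
  v2 WRITE b 13 -> skip
  v3 WRITE a 12 -> drop (> snap)
  v4 WRITE b 19 -> skip
  v5 WRITE a 8 -> drop (> snap)
  v6 WRITE a 6 -> drop (> snap)
  v7 WRITE a 19 -> drop (> snap)
  v8 WRITE a 12 -> drop (> snap)
  v9 WRITE a 21 -> drop (> snap)
Collected: [(1, 7)]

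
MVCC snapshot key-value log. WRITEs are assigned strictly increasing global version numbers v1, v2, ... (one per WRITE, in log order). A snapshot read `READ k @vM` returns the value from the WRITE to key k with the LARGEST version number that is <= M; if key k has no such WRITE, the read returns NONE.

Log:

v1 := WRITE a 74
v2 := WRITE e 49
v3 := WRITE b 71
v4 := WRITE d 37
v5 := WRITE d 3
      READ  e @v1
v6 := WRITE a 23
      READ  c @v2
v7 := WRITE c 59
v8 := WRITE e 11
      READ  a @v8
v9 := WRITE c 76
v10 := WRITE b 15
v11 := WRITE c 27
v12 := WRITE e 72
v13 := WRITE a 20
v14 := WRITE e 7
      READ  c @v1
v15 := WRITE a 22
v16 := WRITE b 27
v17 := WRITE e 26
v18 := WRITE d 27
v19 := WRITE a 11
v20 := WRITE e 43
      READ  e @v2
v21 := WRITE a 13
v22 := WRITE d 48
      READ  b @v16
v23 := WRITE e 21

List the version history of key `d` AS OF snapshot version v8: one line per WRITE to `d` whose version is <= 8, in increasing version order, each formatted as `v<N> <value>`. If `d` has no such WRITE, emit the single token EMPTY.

Answer: v4 37
v5 3

Derivation:
Scan writes for key=d with version <= 8:
  v1 WRITE a 74 -> skip
  v2 WRITE e 49 -> skip
  v3 WRITE b 71 -> skip
  v4 WRITE d 37 -> keep
  v5 WRITE d 3 -> keep
  v6 WRITE a 23 -> skip
  v7 WRITE c 59 -> skip
  v8 WRITE e 11 -> skip
  v9 WRITE c 76 -> skip
  v10 WRITE b 15 -> skip
  v11 WRITE c 27 -> skip
  v12 WRITE e 72 -> skip
  v13 WRITE a 20 -> skip
  v14 WRITE e 7 -> skip
  v15 WRITE a 22 -> skip
  v16 WRITE b 27 -> skip
  v17 WRITE e 26 -> skip
  v18 WRITE d 27 -> drop (> snap)
  v19 WRITE a 11 -> skip
  v20 WRITE e 43 -> skip
  v21 WRITE a 13 -> skip
  v22 WRITE d 48 -> drop (> snap)
  v23 WRITE e 21 -> skip
Collected: [(4, 37), (5, 3)]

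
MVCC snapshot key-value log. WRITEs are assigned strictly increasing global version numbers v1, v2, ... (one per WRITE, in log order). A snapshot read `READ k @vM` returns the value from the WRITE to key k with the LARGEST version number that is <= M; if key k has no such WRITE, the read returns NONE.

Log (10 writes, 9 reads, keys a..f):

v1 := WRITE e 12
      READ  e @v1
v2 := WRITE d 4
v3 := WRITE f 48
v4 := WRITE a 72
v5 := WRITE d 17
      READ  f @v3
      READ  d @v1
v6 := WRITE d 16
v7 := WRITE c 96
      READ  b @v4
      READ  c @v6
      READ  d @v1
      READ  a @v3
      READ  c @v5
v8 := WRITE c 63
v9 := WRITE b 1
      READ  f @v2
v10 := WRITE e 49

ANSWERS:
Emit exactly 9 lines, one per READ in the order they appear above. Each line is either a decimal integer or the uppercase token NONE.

Answer: 12
48
NONE
NONE
NONE
NONE
NONE
NONE
NONE

Derivation:
v1: WRITE e=12  (e history now [(1, 12)])
READ e @v1: history=[(1, 12)] -> pick v1 -> 12
v2: WRITE d=4  (d history now [(2, 4)])
v3: WRITE f=48  (f history now [(3, 48)])
v4: WRITE a=72  (a history now [(4, 72)])
v5: WRITE d=17  (d history now [(2, 4), (5, 17)])
READ f @v3: history=[(3, 48)] -> pick v3 -> 48
READ d @v1: history=[(2, 4), (5, 17)] -> no version <= 1 -> NONE
v6: WRITE d=16  (d history now [(2, 4), (5, 17), (6, 16)])
v7: WRITE c=96  (c history now [(7, 96)])
READ b @v4: history=[] -> no version <= 4 -> NONE
READ c @v6: history=[(7, 96)] -> no version <= 6 -> NONE
READ d @v1: history=[(2, 4), (5, 17), (6, 16)] -> no version <= 1 -> NONE
READ a @v3: history=[(4, 72)] -> no version <= 3 -> NONE
READ c @v5: history=[(7, 96)] -> no version <= 5 -> NONE
v8: WRITE c=63  (c history now [(7, 96), (8, 63)])
v9: WRITE b=1  (b history now [(9, 1)])
READ f @v2: history=[(3, 48)] -> no version <= 2 -> NONE
v10: WRITE e=49  (e history now [(1, 12), (10, 49)])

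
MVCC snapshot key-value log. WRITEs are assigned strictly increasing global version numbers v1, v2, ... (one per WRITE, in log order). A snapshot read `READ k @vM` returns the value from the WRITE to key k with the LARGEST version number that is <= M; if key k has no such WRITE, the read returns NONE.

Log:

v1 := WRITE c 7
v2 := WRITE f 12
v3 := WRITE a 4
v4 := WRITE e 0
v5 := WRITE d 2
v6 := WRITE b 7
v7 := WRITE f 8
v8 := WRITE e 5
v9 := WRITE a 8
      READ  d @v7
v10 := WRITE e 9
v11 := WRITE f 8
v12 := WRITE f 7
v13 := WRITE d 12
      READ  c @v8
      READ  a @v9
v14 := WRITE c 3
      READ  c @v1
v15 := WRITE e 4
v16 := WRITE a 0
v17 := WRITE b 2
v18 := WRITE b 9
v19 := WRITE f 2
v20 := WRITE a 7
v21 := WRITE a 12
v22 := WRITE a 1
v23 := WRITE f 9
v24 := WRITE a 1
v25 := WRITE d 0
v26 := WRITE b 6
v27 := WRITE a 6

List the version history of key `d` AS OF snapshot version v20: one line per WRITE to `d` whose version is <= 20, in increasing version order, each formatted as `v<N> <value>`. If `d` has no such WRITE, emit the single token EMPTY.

Scan writes for key=d with version <= 20:
  v1 WRITE c 7 -> skip
  v2 WRITE f 12 -> skip
  v3 WRITE a 4 -> skip
  v4 WRITE e 0 -> skip
  v5 WRITE d 2 -> keep
  v6 WRITE b 7 -> skip
  v7 WRITE f 8 -> skip
  v8 WRITE e 5 -> skip
  v9 WRITE a 8 -> skip
  v10 WRITE e 9 -> skip
  v11 WRITE f 8 -> skip
  v12 WRITE f 7 -> skip
  v13 WRITE d 12 -> keep
  v14 WRITE c 3 -> skip
  v15 WRITE e 4 -> skip
  v16 WRITE a 0 -> skip
  v17 WRITE b 2 -> skip
  v18 WRITE b 9 -> skip
  v19 WRITE f 2 -> skip
  v20 WRITE a 7 -> skip
  v21 WRITE a 12 -> skip
  v22 WRITE a 1 -> skip
  v23 WRITE f 9 -> skip
  v24 WRITE a 1 -> skip
  v25 WRITE d 0 -> drop (> snap)
  v26 WRITE b 6 -> skip
  v27 WRITE a 6 -> skip
Collected: [(5, 2), (13, 12)]

Answer: v5 2
v13 12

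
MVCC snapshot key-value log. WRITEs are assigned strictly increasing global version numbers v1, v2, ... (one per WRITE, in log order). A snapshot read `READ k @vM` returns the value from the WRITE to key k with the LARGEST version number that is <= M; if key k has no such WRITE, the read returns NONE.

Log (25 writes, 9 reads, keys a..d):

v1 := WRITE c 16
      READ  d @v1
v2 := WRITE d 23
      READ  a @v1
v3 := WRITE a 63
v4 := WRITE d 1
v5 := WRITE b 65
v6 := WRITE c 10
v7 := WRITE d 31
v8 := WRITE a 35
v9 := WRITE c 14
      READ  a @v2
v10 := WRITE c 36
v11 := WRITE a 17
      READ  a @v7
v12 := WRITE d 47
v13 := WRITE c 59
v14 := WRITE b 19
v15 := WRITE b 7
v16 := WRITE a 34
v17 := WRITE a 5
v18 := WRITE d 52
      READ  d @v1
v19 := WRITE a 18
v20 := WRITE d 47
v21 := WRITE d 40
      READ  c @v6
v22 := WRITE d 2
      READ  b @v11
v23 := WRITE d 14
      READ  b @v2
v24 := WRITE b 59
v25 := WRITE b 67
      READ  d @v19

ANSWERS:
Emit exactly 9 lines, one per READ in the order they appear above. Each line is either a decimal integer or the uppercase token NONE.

v1: WRITE c=16  (c history now [(1, 16)])
READ d @v1: history=[] -> no version <= 1 -> NONE
v2: WRITE d=23  (d history now [(2, 23)])
READ a @v1: history=[] -> no version <= 1 -> NONE
v3: WRITE a=63  (a history now [(3, 63)])
v4: WRITE d=1  (d history now [(2, 23), (4, 1)])
v5: WRITE b=65  (b history now [(5, 65)])
v6: WRITE c=10  (c history now [(1, 16), (6, 10)])
v7: WRITE d=31  (d history now [(2, 23), (4, 1), (7, 31)])
v8: WRITE a=35  (a history now [(3, 63), (8, 35)])
v9: WRITE c=14  (c history now [(1, 16), (6, 10), (9, 14)])
READ a @v2: history=[(3, 63), (8, 35)] -> no version <= 2 -> NONE
v10: WRITE c=36  (c history now [(1, 16), (6, 10), (9, 14), (10, 36)])
v11: WRITE a=17  (a history now [(3, 63), (8, 35), (11, 17)])
READ a @v7: history=[(3, 63), (8, 35), (11, 17)] -> pick v3 -> 63
v12: WRITE d=47  (d history now [(2, 23), (4, 1), (7, 31), (12, 47)])
v13: WRITE c=59  (c history now [(1, 16), (6, 10), (9, 14), (10, 36), (13, 59)])
v14: WRITE b=19  (b history now [(5, 65), (14, 19)])
v15: WRITE b=7  (b history now [(5, 65), (14, 19), (15, 7)])
v16: WRITE a=34  (a history now [(3, 63), (8, 35), (11, 17), (16, 34)])
v17: WRITE a=5  (a history now [(3, 63), (8, 35), (11, 17), (16, 34), (17, 5)])
v18: WRITE d=52  (d history now [(2, 23), (4, 1), (7, 31), (12, 47), (18, 52)])
READ d @v1: history=[(2, 23), (4, 1), (7, 31), (12, 47), (18, 52)] -> no version <= 1 -> NONE
v19: WRITE a=18  (a history now [(3, 63), (8, 35), (11, 17), (16, 34), (17, 5), (19, 18)])
v20: WRITE d=47  (d history now [(2, 23), (4, 1), (7, 31), (12, 47), (18, 52), (20, 47)])
v21: WRITE d=40  (d history now [(2, 23), (4, 1), (7, 31), (12, 47), (18, 52), (20, 47), (21, 40)])
READ c @v6: history=[(1, 16), (6, 10), (9, 14), (10, 36), (13, 59)] -> pick v6 -> 10
v22: WRITE d=2  (d history now [(2, 23), (4, 1), (7, 31), (12, 47), (18, 52), (20, 47), (21, 40), (22, 2)])
READ b @v11: history=[(5, 65), (14, 19), (15, 7)] -> pick v5 -> 65
v23: WRITE d=14  (d history now [(2, 23), (4, 1), (7, 31), (12, 47), (18, 52), (20, 47), (21, 40), (22, 2), (23, 14)])
READ b @v2: history=[(5, 65), (14, 19), (15, 7)] -> no version <= 2 -> NONE
v24: WRITE b=59  (b history now [(5, 65), (14, 19), (15, 7), (24, 59)])
v25: WRITE b=67  (b history now [(5, 65), (14, 19), (15, 7), (24, 59), (25, 67)])
READ d @v19: history=[(2, 23), (4, 1), (7, 31), (12, 47), (18, 52), (20, 47), (21, 40), (22, 2), (23, 14)] -> pick v18 -> 52

Answer: NONE
NONE
NONE
63
NONE
10
65
NONE
52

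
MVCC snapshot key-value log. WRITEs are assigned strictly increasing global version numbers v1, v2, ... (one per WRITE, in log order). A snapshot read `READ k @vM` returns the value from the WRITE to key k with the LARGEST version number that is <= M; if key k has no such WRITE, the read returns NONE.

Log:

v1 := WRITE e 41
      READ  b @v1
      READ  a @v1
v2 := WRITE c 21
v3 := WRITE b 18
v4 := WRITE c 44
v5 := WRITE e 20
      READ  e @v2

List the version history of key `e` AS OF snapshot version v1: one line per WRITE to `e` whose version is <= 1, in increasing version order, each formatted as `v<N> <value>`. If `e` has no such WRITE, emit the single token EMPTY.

Answer: v1 41

Derivation:
Scan writes for key=e with version <= 1:
  v1 WRITE e 41 -> keep
  v2 WRITE c 21 -> skip
  v3 WRITE b 18 -> skip
  v4 WRITE c 44 -> skip
  v5 WRITE e 20 -> drop (> snap)
Collected: [(1, 41)]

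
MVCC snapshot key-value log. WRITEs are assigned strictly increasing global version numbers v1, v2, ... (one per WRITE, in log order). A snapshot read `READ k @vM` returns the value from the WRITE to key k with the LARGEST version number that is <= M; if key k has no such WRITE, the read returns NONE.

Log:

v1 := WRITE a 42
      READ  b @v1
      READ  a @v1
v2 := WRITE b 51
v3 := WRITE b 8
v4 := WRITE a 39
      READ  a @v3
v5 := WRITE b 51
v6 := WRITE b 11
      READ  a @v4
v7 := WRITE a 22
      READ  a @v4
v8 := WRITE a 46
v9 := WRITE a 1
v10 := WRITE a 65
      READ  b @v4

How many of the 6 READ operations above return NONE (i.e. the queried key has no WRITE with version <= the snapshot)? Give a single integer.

v1: WRITE a=42  (a history now [(1, 42)])
READ b @v1: history=[] -> no version <= 1 -> NONE
READ a @v1: history=[(1, 42)] -> pick v1 -> 42
v2: WRITE b=51  (b history now [(2, 51)])
v3: WRITE b=8  (b history now [(2, 51), (3, 8)])
v4: WRITE a=39  (a history now [(1, 42), (4, 39)])
READ a @v3: history=[(1, 42), (4, 39)] -> pick v1 -> 42
v5: WRITE b=51  (b history now [(2, 51), (3, 8), (5, 51)])
v6: WRITE b=11  (b history now [(2, 51), (3, 8), (5, 51), (6, 11)])
READ a @v4: history=[(1, 42), (4, 39)] -> pick v4 -> 39
v7: WRITE a=22  (a history now [(1, 42), (4, 39), (7, 22)])
READ a @v4: history=[(1, 42), (4, 39), (7, 22)] -> pick v4 -> 39
v8: WRITE a=46  (a history now [(1, 42), (4, 39), (7, 22), (8, 46)])
v9: WRITE a=1  (a history now [(1, 42), (4, 39), (7, 22), (8, 46), (9, 1)])
v10: WRITE a=65  (a history now [(1, 42), (4, 39), (7, 22), (8, 46), (9, 1), (10, 65)])
READ b @v4: history=[(2, 51), (3, 8), (5, 51), (6, 11)] -> pick v3 -> 8
Read results in order: ['NONE', '42', '42', '39', '39', '8']
NONE count = 1

Answer: 1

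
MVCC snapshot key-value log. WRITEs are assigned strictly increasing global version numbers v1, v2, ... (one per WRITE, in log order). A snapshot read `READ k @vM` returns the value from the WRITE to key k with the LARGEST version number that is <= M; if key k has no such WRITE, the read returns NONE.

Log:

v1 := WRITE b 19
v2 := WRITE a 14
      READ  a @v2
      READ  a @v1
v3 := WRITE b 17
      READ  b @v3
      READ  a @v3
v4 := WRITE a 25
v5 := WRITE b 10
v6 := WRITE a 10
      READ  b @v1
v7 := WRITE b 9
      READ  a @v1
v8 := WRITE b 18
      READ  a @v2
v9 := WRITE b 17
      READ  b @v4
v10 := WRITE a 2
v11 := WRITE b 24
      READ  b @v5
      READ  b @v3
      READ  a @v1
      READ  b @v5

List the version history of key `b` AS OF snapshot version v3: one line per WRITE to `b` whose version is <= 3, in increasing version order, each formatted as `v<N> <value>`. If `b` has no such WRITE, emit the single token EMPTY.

Scan writes for key=b with version <= 3:
  v1 WRITE b 19 -> keep
  v2 WRITE a 14 -> skip
  v3 WRITE b 17 -> keep
  v4 WRITE a 25 -> skip
  v5 WRITE b 10 -> drop (> snap)
  v6 WRITE a 10 -> skip
  v7 WRITE b 9 -> drop (> snap)
  v8 WRITE b 18 -> drop (> snap)
  v9 WRITE b 17 -> drop (> snap)
  v10 WRITE a 2 -> skip
  v11 WRITE b 24 -> drop (> snap)
Collected: [(1, 19), (3, 17)]

Answer: v1 19
v3 17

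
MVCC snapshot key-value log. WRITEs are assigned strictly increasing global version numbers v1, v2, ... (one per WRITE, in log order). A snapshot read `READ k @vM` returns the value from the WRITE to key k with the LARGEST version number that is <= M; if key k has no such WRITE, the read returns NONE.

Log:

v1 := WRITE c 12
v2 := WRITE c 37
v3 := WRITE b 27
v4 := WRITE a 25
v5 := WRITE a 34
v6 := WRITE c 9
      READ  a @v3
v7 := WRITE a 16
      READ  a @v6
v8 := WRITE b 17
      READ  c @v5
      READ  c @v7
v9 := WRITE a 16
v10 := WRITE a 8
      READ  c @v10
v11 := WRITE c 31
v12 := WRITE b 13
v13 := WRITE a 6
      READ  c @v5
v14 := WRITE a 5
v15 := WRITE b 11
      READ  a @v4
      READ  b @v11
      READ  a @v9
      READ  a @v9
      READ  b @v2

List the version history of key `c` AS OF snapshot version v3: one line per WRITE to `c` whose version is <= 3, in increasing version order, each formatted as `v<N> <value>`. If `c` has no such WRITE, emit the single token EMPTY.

Scan writes for key=c with version <= 3:
  v1 WRITE c 12 -> keep
  v2 WRITE c 37 -> keep
  v3 WRITE b 27 -> skip
  v4 WRITE a 25 -> skip
  v5 WRITE a 34 -> skip
  v6 WRITE c 9 -> drop (> snap)
  v7 WRITE a 16 -> skip
  v8 WRITE b 17 -> skip
  v9 WRITE a 16 -> skip
  v10 WRITE a 8 -> skip
  v11 WRITE c 31 -> drop (> snap)
  v12 WRITE b 13 -> skip
  v13 WRITE a 6 -> skip
  v14 WRITE a 5 -> skip
  v15 WRITE b 11 -> skip
Collected: [(1, 12), (2, 37)]

Answer: v1 12
v2 37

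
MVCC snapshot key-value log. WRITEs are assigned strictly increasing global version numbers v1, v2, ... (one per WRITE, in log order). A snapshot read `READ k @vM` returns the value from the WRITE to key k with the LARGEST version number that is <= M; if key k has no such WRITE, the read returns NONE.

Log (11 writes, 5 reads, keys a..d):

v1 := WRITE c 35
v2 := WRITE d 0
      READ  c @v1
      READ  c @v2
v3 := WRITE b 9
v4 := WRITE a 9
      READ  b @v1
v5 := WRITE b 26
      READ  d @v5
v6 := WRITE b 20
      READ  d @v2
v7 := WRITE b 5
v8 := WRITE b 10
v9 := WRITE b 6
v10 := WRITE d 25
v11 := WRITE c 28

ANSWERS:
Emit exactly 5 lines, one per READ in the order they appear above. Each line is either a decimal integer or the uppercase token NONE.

Answer: 35
35
NONE
0
0

Derivation:
v1: WRITE c=35  (c history now [(1, 35)])
v2: WRITE d=0  (d history now [(2, 0)])
READ c @v1: history=[(1, 35)] -> pick v1 -> 35
READ c @v2: history=[(1, 35)] -> pick v1 -> 35
v3: WRITE b=9  (b history now [(3, 9)])
v4: WRITE a=9  (a history now [(4, 9)])
READ b @v1: history=[(3, 9)] -> no version <= 1 -> NONE
v5: WRITE b=26  (b history now [(3, 9), (5, 26)])
READ d @v5: history=[(2, 0)] -> pick v2 -> 0
v6: WRITE b=20  (b history now [(3, 9), (5, 26), (6, 20)])
READ d @v2: history=[(2, 0)] -> pick v2 -> 0
v7: WRITE b=5  (b history now [(3, 9), (5, 26), (6, 20), (7, 5)])
v8: WRITE b=10  (b history now [(3, 9), (5, 26), (6, 20), (7, 5), (8, 10)])
v9: WRITE b=6  (b history now [(3, 9), (5, 26), (6, 20), (7, 5), (8, 10), (9, 6)])
v10: WRITE d=25  (d history now [(2, 0), (10, 25)])
v11: WRITE c=28  (c history now [(1, 35), (11, 28)])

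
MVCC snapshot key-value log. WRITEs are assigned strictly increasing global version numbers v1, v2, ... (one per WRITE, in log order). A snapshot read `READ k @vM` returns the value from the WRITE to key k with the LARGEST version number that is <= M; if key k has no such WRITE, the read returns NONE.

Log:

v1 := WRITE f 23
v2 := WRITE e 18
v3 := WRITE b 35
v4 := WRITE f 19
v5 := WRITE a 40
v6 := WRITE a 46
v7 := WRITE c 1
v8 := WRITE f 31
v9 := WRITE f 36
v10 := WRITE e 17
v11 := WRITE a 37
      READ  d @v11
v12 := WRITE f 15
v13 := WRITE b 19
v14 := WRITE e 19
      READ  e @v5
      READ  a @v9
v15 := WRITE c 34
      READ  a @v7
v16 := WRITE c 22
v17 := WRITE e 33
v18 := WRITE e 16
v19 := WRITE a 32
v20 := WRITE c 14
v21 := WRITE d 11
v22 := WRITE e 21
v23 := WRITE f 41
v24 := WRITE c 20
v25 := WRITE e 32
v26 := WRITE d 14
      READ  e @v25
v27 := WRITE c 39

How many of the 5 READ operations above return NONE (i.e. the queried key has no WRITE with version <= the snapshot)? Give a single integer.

Answer: 1

Derivation:
v1: WRITE f=23  (f history now [(1, 23)])
v2: WRITE e=18  (e history now [(2, 18)])
v3: WRITE b=35  (b history now [(3, 35)])
v4: WRITE f=19  (f history now [(1, 23), (4, 19)])
v5: WRITE a=40  (a history now [(5, 40)])
v6: WRITE a=46  (a history now [(5, 40), (6, 46)])
v7: WRITE c=1  (c history now [(7, 1)])
v8: WRITE f=31  (f history now [(1, 23), (4, 19), (8, 31)])
v9: WRITE f=36  (f history now [(1, 23), (4, 19), (8, 31), (9, 36)])
v10: WRITE e=17  (e history now [(2, 18), (10, 17)])
v11: WRITE a=37  (a history now [(5, 40), (6, 46), (11, 37)])
READ d @v11: history=[] -> no version <= 11 -> NONE
v12: WRITE f=15  (f history now [(1, 23), (4, 19), (8, 31), (9, 36), (12, 15)])
v13: WRITE b=19  (b history now [(3, 35), (13, 19)])
v14: WRITE e=19  (e history now [(2, 18), (10, 17), (14, 19)])
READ e @v5: history=[(2, 18), (10, 17), (14, 19)] -> pick v2 -> 18
READ a @v9: history=[(5, 40), (6, 46), (11, 37)] -> pick v6 -> 46
v15: WRITE c=34  (c history now [(7, 1), (15, 34)])
READ a @v7: history=[(5, 40), (6, 46), (11, 37)] -> pick v6 -> 46
v16: WRITE c=22  (c history now [(7, 1), (15, 34), (16, 22)])
v17: WRITE e=33  (e history now [(2, 18), (10, 17), (14, 19), (17, 33)])
v18: WRITE e=16  (e history now [(2, 18), (10, 17), (14, 19), (17, 33), (18, 16)])
v19: WRITE a=32  (a history now [(5, 40), (6, 46), (11, 37), (19, 32)])
v20: WRITE c=14  (c history now [(7, 1), (15, 34), (16, 22), (20, 14)])
v21: WRITE d=11  (d history now [(21, 11)])
v22: WRITE e=21  (e history now [(2, 18), (10, 17), (14, 19), (17, 33), (18, 16), (22, 21)])
v23: WRITE f=41  (f history now [(1, 23), (4, 19), (8, 31), (9, 36), (12, 15), (23, 41)])
v24: WRITE c=20  (c history now [(7, 1), (15, 34), (16, 22), (20, 14), (24, 20)])
v25: WRITE e=32  (e history now [(2, 18), (10, 17), (14, 19), (17, 33), (18, 16), (22, 21), (25, 32)])
v26: WRITE d=14  (d history now [(21, 11), (26, 14)])
READ e @v25: history=[(2, 18), (10, 17), (14, 19), (17, 33), (18, 16), (22, 21), (25, 32)] -> pick v25 -> 32
v27: WRITE c=39  (c history now [(7, 1), (15, 34), (16, 22), (20, 14), (24, 20), (27, 39)])
Read results in order: ['NONE', '18', '46', '46', '32']
NONE count = 1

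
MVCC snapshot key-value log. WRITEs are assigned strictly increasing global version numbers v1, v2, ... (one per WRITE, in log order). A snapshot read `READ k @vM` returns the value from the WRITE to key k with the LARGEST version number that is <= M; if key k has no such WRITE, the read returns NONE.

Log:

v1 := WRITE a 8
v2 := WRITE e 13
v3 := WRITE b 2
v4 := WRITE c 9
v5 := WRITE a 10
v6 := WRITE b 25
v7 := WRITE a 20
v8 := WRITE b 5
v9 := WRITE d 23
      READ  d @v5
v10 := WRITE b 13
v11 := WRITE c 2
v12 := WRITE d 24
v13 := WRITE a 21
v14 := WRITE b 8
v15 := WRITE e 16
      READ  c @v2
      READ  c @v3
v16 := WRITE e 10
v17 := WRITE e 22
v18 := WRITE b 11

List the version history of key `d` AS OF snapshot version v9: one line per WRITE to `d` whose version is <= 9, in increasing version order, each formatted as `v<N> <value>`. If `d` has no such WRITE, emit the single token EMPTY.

Answer: v9 23

Derivation:
Scan writes for key=d with version <= 9:
  v1 WRITE a 8 -> skip
  v2 WRITE e 13 -> skip
  v3 WRITE b 2 -> skip
  v4 WRITE c 9 -> skip
  v5 WRITE a 10 -> skip
  v6 WRITE b 25 -> skip
  v7 WRITE a 20 -> skip
  v8 WRITE b 5 -> skip
  v9 WRITE d 23 -> keep
  v10 WRITE b 13 -> skip
  v11 WRITE c 2 -> skip
  v12 WRITE d 24 -> drop (> snap)
  v13 WRITE a 21 -> skip
  v14 WRITE b 8 -> skip
  v15 WRITE e 16 -> skip
  v16 WRITE e 10 -> skip
  v17 WRITE e 22 -> skip
  v18 WRITE b 11 -> skip
Collected: [(9, 23)]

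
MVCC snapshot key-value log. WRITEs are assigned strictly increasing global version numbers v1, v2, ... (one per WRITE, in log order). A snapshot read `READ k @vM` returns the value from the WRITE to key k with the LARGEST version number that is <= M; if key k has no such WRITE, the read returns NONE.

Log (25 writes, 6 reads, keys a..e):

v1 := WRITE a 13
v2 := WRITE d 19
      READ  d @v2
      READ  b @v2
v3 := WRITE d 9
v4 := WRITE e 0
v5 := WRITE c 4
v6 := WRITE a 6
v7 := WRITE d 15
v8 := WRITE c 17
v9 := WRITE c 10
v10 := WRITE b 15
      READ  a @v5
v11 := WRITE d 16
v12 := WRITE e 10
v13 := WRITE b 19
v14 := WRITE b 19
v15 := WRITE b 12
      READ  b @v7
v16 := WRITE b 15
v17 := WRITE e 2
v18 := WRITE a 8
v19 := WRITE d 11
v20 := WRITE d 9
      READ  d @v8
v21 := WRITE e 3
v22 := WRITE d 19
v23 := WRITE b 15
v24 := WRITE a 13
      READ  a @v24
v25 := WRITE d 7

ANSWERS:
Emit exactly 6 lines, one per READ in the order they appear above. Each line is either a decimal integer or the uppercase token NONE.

Answer: 19
NONE
13
NONE
15
13

Derivation:
v1: WRITE a=13  (a history now [(1, 13)])
v2: WRITE d=19  (d history now [(2, 19)])
READ d @v2: history=[(2, 19)] -> pick v2 -> 19
READ b @v2: history=[] -> no version <= 2 -> NONE
v3: WRITE d=9  (d history now [(2, 19), (3, 9)])
v4: WRITE e=0  (e history now [(4, 0)])
v5: WRITE c=4  (c history now [(5, 4)])
v6: WRITE a=6  (a history now [(1, 13), (6, 6)])
v7: WRITE d=15  (d history now [(2, 19), (3, 9), (7, 15)])
v8: WRITE c=17  (c history now [(5, 4), (8, 17)])
v9: WRITE c=10  (c history now [(5, 4), (8, 17), (9, 10)])
v10: WRITE b=15  (b history now [(10, 15)])
READ a @v5: history=[(1, 13), (6, 6)] -> pick v1 -> 13
v11: WRITE d=16  (d history now [(2, 19), (3, 9), (7, 15), (11, 16)])
v12: WRITE e=10  (e history now [(4, 0), (12, 10)])
v13: WRITE b=19  (b history now [(10, 15), (13, 19)])
v14: WRITE b=19  (b history now [(10, 15), (13, 19), (14, 19)])
v15: WRITE b=12  (b history now [(10, 15), (13, 19), (14, 19), (15, 12)])
READ b @v7: history=[(10, 15), (13, 19), (14, 19), (15, 12)] -> no version <= 7 -> NONE
v16: WRITE b=15  (b history now [(10, 15), (13, 19), (14, 19), (15, 12), (16, 15)])
v17: WRITE e=2  (e history now [(4, 0), (12, 10), (17, 2)])
v18: WRITE a=8  (a history now [(1, 13), (6, 6), (18, 8)])
v19: WRITE d=11  (d history now [(2, 19), (3, 9), (7, 15), (11, 16), (19, 11)])
v20: WRITE d=9  (d history now [(2, 19), (3, 9), (7, 15), (11, 16), (19, 11), (20, 9)])
READ d @v8: history=[(2, 19), (3, 9), (7, 15), (11, 16), (19, 11), (20, 9)] -> pick v7 -> 15
v21: WRITE e=3  (e history now [(4, 0), (12, 10), (17, 2), (21, 3)])
v22: WRITE d=19  (d history now [(2, 19), (3, 9), (7, 15), (11, 16), (19, 11), (20, 9), (22, 19)])
v23: WRITE b=15  (b history now [(10, 15), (13, 19), (14, 19), (15, 12), (16, 15), (23, 15)])
v24: WRITE a=13  (a history now [(1, 13), (6, 6), (18, 8), (24, 13)])
READ a @v24: history=[(1, 13), (6, 6), (18, 8), (24, 13)] -> pick v24 -> 13
v25: WRITE d=7  (d history now [(2, 19), (3, 9), (7, 15), (11, 16), (19, 11), (20, 9), (22, 19), (25, 7)])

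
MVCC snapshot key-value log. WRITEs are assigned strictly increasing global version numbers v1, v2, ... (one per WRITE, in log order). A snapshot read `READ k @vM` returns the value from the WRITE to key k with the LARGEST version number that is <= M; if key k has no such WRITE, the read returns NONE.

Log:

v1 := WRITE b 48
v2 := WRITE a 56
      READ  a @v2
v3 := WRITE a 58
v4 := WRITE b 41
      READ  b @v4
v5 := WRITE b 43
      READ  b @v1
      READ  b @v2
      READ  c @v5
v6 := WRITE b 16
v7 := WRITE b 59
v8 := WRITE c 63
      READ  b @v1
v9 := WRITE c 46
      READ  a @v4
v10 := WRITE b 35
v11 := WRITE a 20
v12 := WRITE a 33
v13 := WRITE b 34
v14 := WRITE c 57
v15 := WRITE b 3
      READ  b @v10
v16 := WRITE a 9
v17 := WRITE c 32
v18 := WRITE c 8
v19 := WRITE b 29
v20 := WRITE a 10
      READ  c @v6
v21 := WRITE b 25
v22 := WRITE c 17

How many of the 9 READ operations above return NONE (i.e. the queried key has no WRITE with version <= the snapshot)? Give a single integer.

Answer: 2

Derivation:
v1: WRITE b=48  (b history now [(1, 48)])
v2: WRITE a=56  (a history now [(2, 56)])
READ a @v2: history=[(2, 56)] -> pick v2 -> 56
v3: WRITE a=58  (a history now [(2, 56), (3, 58)])
v4: WRITE b=41  (b history now [(1, 48), (4, 41)])
READ b @v4: history=[(1, 48), (4, 41)] -> pick v4 -> 41
v5: WRITE b=43  (b history now [(1, 48), (4, 41), (5, 43)])
READ b @v1: history=[(1, 48), (4, 41), (5, 43)] -> pick v1 -> 48
READ b @v2: history=[(1, 48), (4, 41), (5, 43)] -> pick v1 -> 48
READ c @v5: history=[] -> no version <= 5 -> NONE
v6: WRITE b=16  (b history now [(1, 48), (4, 41), (5, 43), (6, 16)])
v7: WRITE b=59  (b history now [(1, 48), (4, 41), (5, 43), (6, 16), (7, 59)])
v8: WRITE c=63  (c history now [(8, 63)])
READ b @v1: history=[(1, 48), (4, 41), (5, 43), (6, 16), (7, 59)] -> pick v1 -> 48
v9: WRITE c=46  (c history now [(8, 63), (9, 46)])
READ a @v4: history=[(2, 56), (3, 58)] -> pick v3 -> 58
v10: WRITE b=35  (b history now [(1, 48), (4, 41), (5, 43), (6, 16), (7, 59), (10, 35)])
v11: WRITE a=20  (a history now [(2, 56), (3, 58), (11, 20)])
v12: WRITE a=33  (a history now [(2, 56), (3, 58), (11, 20), (12, 33)])
v13: WRITE b=34  (b history now [(1, 48), (4, 41), (5, 43), (6, 16), (7, 59), (10, 35), (13, 34)])
v14: WRITE c=57  (c history now [(8, 63), (9, 46), (14, 57)])
v15: WRITE b=3  (b history now [(1, 48), (4, 41), (5, 43), (6, 16), (7, 59), (10, 35), (13, 34), (15, 3)])
READ b @v10: history=[(1, 48), (4, 41), (5, 43), (6, 16), (7, 59), (10, 35), (13, 34), (15, 3)] -> pick v10 -> 35
v16: WRITE a=9  (a history now [(2, 56), (3, 58), (11, 20), (12, 33), (16, 9)])
v17: WRITE c=32  (c history now [(8, 63), (9, 46), (14, 57), (17, 32)])
v18: WRITE c=8  (c history now [(8, 63), (9, 46), (14, 57), (17, 32), (18, 8)])
v19: WRITE b=29  (b history now [(1, 48), (4, 41), (5, 43), (6, 16), (7, 59), (10, 35), (13, 34), (15, 3), (19, 29)])
v20: WRITE a=10  (a history now [(2, 56), (3, 58), (11, 20), (12, 33), (16, 9), (20, 10)])
READ c @v6: history=[(8, 63), (9, 46), (14, 57), (17, 32), (18, 8)] -> no version <= 6 -> NONE
v21: WRITE b=25  (b history now [(1, 48), (4, 41), (5, 43), (6, 16), (7, 59), (10, 35), (13, 34), (15, 3), (19, 29), (21, 25)])
v22: WRITE c=17  (c history now [(8, 63), (9, 46), (14, 57), (17, 32), (18, 8), (22, 17)])
Read results in order: ['56', '41', '48', '48', 'NONE', '48', '58', '35', 'NONE']
NONE count = 2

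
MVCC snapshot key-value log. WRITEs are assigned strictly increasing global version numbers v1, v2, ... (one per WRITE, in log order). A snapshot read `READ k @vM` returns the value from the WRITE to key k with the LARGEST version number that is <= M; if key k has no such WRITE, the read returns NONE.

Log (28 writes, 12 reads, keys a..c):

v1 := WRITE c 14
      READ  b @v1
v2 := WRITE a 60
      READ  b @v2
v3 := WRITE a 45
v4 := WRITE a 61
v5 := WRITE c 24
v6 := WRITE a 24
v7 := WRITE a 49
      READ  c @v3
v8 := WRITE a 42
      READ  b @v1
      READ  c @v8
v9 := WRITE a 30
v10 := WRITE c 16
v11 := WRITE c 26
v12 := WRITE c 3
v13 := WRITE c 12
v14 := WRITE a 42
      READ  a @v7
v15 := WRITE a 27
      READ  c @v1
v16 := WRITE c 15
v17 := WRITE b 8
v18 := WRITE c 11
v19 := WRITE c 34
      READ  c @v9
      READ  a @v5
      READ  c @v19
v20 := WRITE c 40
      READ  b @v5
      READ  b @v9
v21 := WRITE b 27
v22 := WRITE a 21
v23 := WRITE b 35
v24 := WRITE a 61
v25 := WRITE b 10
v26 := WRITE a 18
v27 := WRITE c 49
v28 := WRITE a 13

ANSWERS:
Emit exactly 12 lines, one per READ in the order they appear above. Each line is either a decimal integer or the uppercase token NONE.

Answer: NONE
NONE
14
NONE
24
49
14
24
61
34
NONE
NONE

Derivation:
v1: WRITE c=14  (c history now [(1, 14)])
READ b @v1: history=[] -> no version <= 1 -> NONE
v2: WRITE a=60  (a history now [(2, 60)])
READ b @v2: history=[] -> no version <= 2 -> NONE
v3: WRITE a=45  (a history now [(2, 60), (3, 45)])
v4: WRITE a=61  (a history now [(2, 60), (3, 45), (4, 61)])
v5: WRITE c=24  (c history now [(1, 14), (5, 24)])
v6: WRITE a=24  (a history now [(2, 60), (3, 45), (4, 61), (6, 24)])
v7: WRITE a=49  (a history now [(2, 60), (3, 45), (4, 61), (6, 24), (7, 49)])
READ c @v3: history=[(1, 14), (5, 24)] -> pick v1 -> 14
v8: WRITE a=42  (a history now [(2, 60), (3, 45), (4, 61), (6, 24), (7, 49), (8, 42)])
READ b @v1: history=[] -> no version <= 1 -> NONE
READ c @v8: history=[(1, 14), (5, 24)] -> pick v5 -> 24
v9: WRITE a=30  (a history now [(2, 60), (3, 45), (4, 61), (6, 24), (7, 49), (8, 42), (9, 30)])
v10: WRITE c=16  (c history now [(1, 14), (5, 24), (10, 16)])
v11: WRITE c=26  (c history now [(1, 14), (5, 24), (10, 16), (11, 26)])
v12: WRITE c=3  (c history now [(1, 14), (5, 24), (10, 16), (11, 26), (12, 3)])
v13: WRITE c=12  (c history now [(1, 14), (5, 24), (10, 16), (11, 26), (12, 3), (13, 12)])
v14: WRITE a=42  (a history now [(2, 60), (3, 45), (4, 61), (6, 24), (7, 49), (8, 42), (9, 30), (14, 42)])
READ a @v7: history=[(2, 60), (3, 45), (4, 61), (6, 24), (7, 49), (8, 42), (9, 30), (14, 42)] -> pick v7 -> 49
v15: WRITE a=27  (a history now [(2, 60), (3, 45), (4, 61), (6, 24), (7, 49), (8, 42), (9, 30), (14, 42), (15, 27)])
READ c @v1: history=[(1, 14), (5, 24), (10, 16), (11, 26), (12, 3), (13, 12)] -> pick v1 -> 14
v16: WRITE c=15  (c history now [(1, 14), (5, 24), (10, 16), (11, 26), (12, 3), (13, 12), (16, 15)])
v17: WRITE b=8  (b history now [(17, 8)])
v18: WRITE c=11  (c history now [(1, 14), (5, 24), (10, 16), (11, 26), (12, 3), (13, 12), (16, 15), (18, 11)])
v19: WRITE c=34  (c history now [(1, 14), (5, 24), (10, 16), (11, 26), (12, 3), (13, 12), (16, 15), (18, 11), (19, 34)])
READ c @v9: history=[(1, 14), (5, 24), (10, 16), (11, 26), (12, 3), (13, 12), (16, 15), (18, 11), (19, 34)] -> pick v5 -> 24
READ a @v5: history=[(2, 60), (3, 45), (4, 61), (6, 24), (7, 49), (8, 42), (9, 30), (14, 42), (15, 27)] -> pick v4 -> 61
READ c @v19: history=[(1, 14), (5, 24), (10, 16), (11, 26), (12, 3), (13, 12), (16, 15), (18, 11), (19, 34)] -> pick v19 -> 34
v20: WRITE c=40  (c history now [(1, 14), (5, 24), (10, 16), (11, 26), (12, 3), (13, 12), (16, 15), (18, 11), (19, 34), (20, 40)])
READ b @v5: history=[(17, 8)] -> no version <= 5 -> NONE
READ b @v9: history=[(17, 8)] -> no version <= 9 -> NONE
v21: WRITE b=27  (b history now [(17, 8), (21, 27)])
v22: WRITE a=21  (a history now [(2, 60), (3, 45), (4, 61), (6, 24), (7, 49), (8, 42), (9, 30), (14, 42), (15, 27), (22, 21)])
v23: WRITE b=35  (b history now [(17, 8), (21, 27), (23, 35)])
v24: WRITE a=61  (a history now [(2, 60), (3, 45), (4, 61), (6, 24), (7, 49), (8, 42), (9, 30), (14, 42), (15, 27), (22, 21), (24, 61)])
v25: WRITE b=10  (b history now [(17, 8), (21, 27), (23, 35), (25, 10)])
v26: WRITE a=18  (a history now [(2, 60), (3, 45), (4, 61), (6, 24), (7, 49), (8, 42), (9, 30), (14, 42), (15, 27), (22, 21), (24, 61), (26, 18)])
v27: WRITE c=49  (c history now [(1, 14), (5, 24), (10, 16), (11, 26), (12, 3), (13, 12), (16, 15), (18, 11), (19, 34), (20, 40), (27, 49)])
v28: WRITE a=13  (a history now [(2, 60), (3, 45), (4, 61), (6, 24), (7, 49), (8, 42), (9, 30), (14, 42), (15, 27), (22, 21), (24, 61), (26, 18), (28, 13)])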